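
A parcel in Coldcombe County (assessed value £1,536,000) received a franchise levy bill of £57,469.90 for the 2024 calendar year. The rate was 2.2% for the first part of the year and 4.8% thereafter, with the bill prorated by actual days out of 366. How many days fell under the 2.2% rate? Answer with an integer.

149 days

Let d = days at the first rate; then 366 − d days at the second rate.
£1,536,000 × [2.2%·d + 4.8%·(366−d)] / 366 = £57,469.90
Solving gives d = 149, so the new rate took effect on 29 May 2024.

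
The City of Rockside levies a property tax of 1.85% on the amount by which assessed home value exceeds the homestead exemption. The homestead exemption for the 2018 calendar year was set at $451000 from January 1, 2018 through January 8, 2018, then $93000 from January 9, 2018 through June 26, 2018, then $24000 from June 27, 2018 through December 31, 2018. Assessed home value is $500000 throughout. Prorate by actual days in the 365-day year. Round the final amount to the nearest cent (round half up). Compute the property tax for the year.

January 1 – January 8, 2018: 8 days, exemption $451000 → ($500000 − $451000) × 1.85% × 8/365 = $19.8685
January 9 – June 26, 2018: 169 days, exemption $93000 → ($500000 − $93000) × 1.85% × 169/365 = $3486.2616
June 27 – December 31, 2018: 188 days, exemption $24000 → ($500000 − $24000) × 1.85% × 188/365 = $4535.6932
Total = $8041.8233

$8041.82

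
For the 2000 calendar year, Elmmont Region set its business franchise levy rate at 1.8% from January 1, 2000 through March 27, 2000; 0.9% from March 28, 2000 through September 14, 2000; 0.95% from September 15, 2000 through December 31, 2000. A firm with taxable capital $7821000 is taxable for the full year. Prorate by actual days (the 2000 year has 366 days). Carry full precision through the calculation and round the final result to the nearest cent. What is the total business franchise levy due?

January 1 – March 27, 2000: 87 days at 1.8% → $7821000 × 1.8% × 87/366 = $33463.6230
March 28 – September 14, 2000: 171 days at 0.9% → $7821000 × 0.9% × 171/366 = $32886.6639
September 15 – December 31, 2000: 108 days at 0.95% → $7821000 × 0.95% × 108/366 = $21924.4426
Total = $88274.7295

$88274.73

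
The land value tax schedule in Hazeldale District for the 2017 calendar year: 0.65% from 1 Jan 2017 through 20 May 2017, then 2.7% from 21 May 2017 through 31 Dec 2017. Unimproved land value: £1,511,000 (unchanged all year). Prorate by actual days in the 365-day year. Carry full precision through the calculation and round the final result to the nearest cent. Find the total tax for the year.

1 Jan – 20 May 2017: 140 days at 0.65% → £1,511,000 × 0.65% × 140/365 = £3,767.1507
21 May – 31 Dec 2017: 225 days at 2.7% → £1,511,000 × 2.7% × 225/365 = £25,148.8356
Total = £28,915.9863

£28,915.99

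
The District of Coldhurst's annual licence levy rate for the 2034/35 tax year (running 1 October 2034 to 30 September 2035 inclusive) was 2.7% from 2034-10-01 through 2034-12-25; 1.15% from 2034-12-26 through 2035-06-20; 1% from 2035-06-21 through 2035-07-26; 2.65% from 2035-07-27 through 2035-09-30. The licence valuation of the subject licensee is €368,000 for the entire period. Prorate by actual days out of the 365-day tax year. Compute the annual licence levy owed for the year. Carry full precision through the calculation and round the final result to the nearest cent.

2034-10-01 to 2034-12-25: 86 days at 2.7% → €368,000 × 2.7% × 86/365 = €2,341.0849
2034-12-26 to 2035-06-20: 177 days at 1.15% → €368,000 × 1.15% × 177/365 = €2,052.2301
2035-06-21 to 2035-07-26: 36 days at 1% → €368,000 × 1% × 36/365 = €362.9589
2035-07-27 to 2035-09-30: 66 days at 2.65% → €368,000 × 2.65% × 66/365 = €1,763.3753
Total = €6,519.6493

€6,519.65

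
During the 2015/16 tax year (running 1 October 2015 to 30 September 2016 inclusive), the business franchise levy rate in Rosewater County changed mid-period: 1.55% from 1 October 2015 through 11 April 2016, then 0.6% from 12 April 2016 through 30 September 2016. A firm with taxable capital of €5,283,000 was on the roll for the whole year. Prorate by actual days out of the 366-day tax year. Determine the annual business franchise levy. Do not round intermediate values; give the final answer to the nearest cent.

€58,300.65

1 October 2015 – 11 April 2016: 194 days at 1.55% → €5,283,000 × 1.55% × 194/366 = €43,404.3197
12 April – 30 September 2016: 172 days at 0.6% → €5,283,000 × 0.6% × 172/366 = €14,896.3279
Total = €58,300.6475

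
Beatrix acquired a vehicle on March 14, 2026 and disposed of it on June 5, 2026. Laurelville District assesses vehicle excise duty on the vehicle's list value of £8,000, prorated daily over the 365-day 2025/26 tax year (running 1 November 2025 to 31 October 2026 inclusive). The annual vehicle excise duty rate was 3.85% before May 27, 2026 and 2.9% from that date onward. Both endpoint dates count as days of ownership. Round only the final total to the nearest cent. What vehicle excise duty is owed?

£68.80

March 14 – May 26, 2026: 74 days at 3.85% → £8,000 × 3.85% × 74/365 = £62.4438
May 27 – June 5, 2026: 10 days at 2.9% → £8,000 × 2.9% × 10/365 = £6.3562
Total = £68.8000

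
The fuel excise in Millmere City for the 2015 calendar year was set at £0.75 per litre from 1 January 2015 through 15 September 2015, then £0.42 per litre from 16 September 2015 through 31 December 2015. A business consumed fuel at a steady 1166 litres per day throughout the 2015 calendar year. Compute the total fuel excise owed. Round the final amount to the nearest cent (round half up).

£278021.04

1 January – 15 September 2015: 258 days × 1166 litres/day = 300,828 litres at £0.75/litre → £225621.00
16 September – 31 December 2015: 107 days × 1166 litres/day = 124,762 litres at £0.42/litre → £52400.04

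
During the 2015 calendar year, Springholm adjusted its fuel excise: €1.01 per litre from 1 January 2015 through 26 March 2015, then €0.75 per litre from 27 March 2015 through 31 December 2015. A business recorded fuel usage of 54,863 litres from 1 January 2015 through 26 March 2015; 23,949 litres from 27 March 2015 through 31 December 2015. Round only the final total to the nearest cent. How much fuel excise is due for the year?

€73,373.38

1 January – 26 March 2015: 54,863 litres at €1.01/litre → €55,411.63
27 March – 31 December 2015: 23,949 litres at €0.75/litre → €17,961.75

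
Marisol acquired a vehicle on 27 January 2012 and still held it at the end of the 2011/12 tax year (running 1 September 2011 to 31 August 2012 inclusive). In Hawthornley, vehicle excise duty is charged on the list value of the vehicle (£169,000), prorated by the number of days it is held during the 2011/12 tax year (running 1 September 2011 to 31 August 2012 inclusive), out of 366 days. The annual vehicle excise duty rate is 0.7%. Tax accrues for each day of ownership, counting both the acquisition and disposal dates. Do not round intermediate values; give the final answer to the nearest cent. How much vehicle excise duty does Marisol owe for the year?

Days held (27 January – 31 August 2012): 218 out of 366
Tax = £169,000 × 0.7% × 218/366 = £704.6284

£704.63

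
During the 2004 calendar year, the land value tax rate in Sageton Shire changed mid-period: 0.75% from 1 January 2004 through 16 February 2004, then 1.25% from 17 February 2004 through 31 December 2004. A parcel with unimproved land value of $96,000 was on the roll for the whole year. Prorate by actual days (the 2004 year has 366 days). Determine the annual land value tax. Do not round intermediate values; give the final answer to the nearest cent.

$1,138.36

1 January – 16 February 2004: 47 days at 0.75% → $96,000 × 0.75% × 47/366 = $92.4590
17 February – 31 December 2004: 319 days at 1.25% → $96,000 × 1.25% × 319/366 = $1,045.9016
Total = $1,138.3607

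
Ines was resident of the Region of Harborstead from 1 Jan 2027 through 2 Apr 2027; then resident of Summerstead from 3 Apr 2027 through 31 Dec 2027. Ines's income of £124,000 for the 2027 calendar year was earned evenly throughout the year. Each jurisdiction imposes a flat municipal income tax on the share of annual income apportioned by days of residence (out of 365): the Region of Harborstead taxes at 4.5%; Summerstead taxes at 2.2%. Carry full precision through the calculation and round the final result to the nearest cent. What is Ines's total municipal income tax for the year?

The Region of Harborstead, 1 Jan – 2 Apr 2027: 92 days → £124,000 × 4.5% × 92/365 = £1,406.4658
Summerstead, 3 Apr – 31 Dec 2027: 273 days → £124,000 × 2.2% × 273/365 = £2,040.3945
Total = £3,446.8603

£3,446.86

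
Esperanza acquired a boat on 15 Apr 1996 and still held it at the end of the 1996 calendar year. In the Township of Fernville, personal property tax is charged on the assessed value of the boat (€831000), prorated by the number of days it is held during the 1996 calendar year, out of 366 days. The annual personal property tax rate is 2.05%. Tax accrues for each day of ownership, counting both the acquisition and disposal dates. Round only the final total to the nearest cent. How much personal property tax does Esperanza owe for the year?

€12148.27

Days held (15 Apr – 31 Dec 1996): 261 out of 366
Tax = €831000 × 2.05% × 261/366 = €12148.2664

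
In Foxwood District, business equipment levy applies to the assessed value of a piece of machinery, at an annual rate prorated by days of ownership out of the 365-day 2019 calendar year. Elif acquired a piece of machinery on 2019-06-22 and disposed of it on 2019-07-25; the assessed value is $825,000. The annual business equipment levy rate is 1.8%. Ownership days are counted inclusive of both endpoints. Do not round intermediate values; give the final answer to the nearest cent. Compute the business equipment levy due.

Days held (2019-06-22 to 2019-07-25): 34 out of 365
Tax = $825,000 × 1.8% × 34/365 = $1,383.2877

$1,383.29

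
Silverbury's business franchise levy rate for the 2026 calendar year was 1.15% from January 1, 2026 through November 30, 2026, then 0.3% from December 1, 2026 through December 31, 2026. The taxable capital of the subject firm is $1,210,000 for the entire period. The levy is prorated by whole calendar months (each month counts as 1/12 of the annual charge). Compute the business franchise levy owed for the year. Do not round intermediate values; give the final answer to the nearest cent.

$13,057.92

January 1 – November 30, 2026: 11 months at 1.15% → $1,210,000 × 1.15% × 11/12 = $12,755.4167
December 1 – December 31, 2026: 1 month at 0.3% → $1,210,000 × 0.3% × 1/12 = $302.5000
Total = $13,057.9167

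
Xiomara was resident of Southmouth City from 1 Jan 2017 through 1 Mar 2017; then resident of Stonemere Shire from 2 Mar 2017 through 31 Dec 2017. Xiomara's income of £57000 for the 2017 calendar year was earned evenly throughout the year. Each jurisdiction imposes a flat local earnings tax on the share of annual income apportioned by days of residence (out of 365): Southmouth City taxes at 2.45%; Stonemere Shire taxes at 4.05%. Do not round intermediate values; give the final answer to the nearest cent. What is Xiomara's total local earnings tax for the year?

£2158.58

Southmouth City, 1 Jan – 1 Mar 2017: 60 days → £57000 × 2.45% × 60/365 = £229.5616
Stonemere Shire, 2 Mar – 31 Dec 2017: 305 days → £57000 × 4.05% × 305/365 = £1929.0205
Total = £2158.5822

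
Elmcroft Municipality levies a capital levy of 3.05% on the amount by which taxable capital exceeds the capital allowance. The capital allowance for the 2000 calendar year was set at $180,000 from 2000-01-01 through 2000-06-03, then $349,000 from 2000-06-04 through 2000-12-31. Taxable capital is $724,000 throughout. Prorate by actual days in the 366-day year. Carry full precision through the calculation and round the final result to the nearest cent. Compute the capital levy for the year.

2000-01-01 to 2000-06-03: 155 days, exemption $180,000 → ($724,000 − $180,000) × 3.05% × 155/366 = $7,026.6667
2000-06-04 to 2000-12-31: 211 days, exemption $349,000 → ($724,000 − $349,000) × 3.05% × 211/366 = $6,593.7500
Total = $13,620.4167

$13,620.42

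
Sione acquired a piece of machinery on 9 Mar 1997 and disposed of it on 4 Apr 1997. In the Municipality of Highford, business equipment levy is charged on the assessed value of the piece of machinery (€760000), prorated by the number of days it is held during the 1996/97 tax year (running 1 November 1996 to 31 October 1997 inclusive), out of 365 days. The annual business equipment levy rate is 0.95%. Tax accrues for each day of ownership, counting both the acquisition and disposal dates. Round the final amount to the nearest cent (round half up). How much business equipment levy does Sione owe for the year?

€534.08

Days held (9 Mar – 4 Apr 1997): 27 out of 365
Tax = €760000 × 0.95% × 27/365 = €534.0822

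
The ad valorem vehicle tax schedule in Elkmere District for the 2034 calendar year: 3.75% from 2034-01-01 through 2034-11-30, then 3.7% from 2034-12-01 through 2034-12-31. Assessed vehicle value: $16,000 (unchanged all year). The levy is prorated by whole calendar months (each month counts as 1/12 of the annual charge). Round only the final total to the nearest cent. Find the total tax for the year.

2034-01-01 to 2034-11-30: 11 months at 3.75% → $16,000 × 3.75% × 11/12 = $550.0000
2034-12-01 to 2034-12-31: 1 month at 3.7% → $16,000 × 3.7% × 1/12 = $49.3333
Total = $599.3333

$599.33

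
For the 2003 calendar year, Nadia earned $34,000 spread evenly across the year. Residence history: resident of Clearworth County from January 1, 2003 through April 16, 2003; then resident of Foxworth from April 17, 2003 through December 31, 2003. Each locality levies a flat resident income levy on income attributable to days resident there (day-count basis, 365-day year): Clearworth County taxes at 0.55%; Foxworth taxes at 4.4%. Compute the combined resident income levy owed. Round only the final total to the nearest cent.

Clearworth County, January 1 – April 16, 2003: 106 days → $34,000 × 0.55% × 106/365 = $54.3068
Foxworth, April 17 – December 31, 2003: 259 days → $34,000 × 4.4% × 259/365 = $1,061.5452
Total = $1,115.8521

$1,115.85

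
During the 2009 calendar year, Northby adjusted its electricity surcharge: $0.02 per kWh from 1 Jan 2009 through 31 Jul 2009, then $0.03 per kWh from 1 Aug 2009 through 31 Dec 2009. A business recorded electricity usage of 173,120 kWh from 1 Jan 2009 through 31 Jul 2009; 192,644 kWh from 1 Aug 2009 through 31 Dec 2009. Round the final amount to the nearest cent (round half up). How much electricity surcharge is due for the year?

$9241.72

1 Jan – 31 Jul 2009: 173,120 kWh at $0.02/kWh → $3462.40
1 Aug – 31 Dec 2009: 192,644 kWh at $0.03/kWh → $5779.32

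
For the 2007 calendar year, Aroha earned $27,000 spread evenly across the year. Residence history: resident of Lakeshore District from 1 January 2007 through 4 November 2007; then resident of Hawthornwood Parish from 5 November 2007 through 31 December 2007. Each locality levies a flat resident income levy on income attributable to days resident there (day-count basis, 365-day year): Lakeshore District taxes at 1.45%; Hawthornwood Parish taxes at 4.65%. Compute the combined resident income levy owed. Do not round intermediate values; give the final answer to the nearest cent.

$526.43

Lakeshore District, 1 January – 4 November 2007: 308 days → $27,000 × 1.45% × 308/365 = $330.3616
Hawthornwood Parish, 5 November – 31 December 2007: 57 days → $27,000 × 4.65% × 57/365 = $196.0644
Total = $526.4260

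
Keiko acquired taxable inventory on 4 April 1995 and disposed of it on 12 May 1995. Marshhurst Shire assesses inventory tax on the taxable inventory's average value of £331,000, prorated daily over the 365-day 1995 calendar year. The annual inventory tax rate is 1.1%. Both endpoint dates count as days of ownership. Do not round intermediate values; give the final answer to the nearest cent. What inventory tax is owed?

£389.04

Days held (4 April – 12 May 1995): 39 out of 365
Tax = £331,000 × 1.1% × 39/365 = £389.0384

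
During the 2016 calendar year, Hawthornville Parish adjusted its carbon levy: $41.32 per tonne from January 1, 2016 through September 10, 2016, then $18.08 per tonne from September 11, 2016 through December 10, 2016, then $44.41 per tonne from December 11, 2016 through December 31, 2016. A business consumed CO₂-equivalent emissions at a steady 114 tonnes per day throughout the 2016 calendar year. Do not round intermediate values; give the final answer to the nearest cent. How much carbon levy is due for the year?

$1,490,341.38

January 1 – September 10, 2016: 254 days × 114 tonnes/day = 28,956 tonnes at $41.32/tonne → $1,196,461.92
September 11 – December 10, 2016: 91 days × 114 tonnes/day = 10,374 tonnes at $18.08/tonne → $187,561.92
December 11 – December 31, 2016: 21 days × 114 tonnes/day = 2,394 tonnes at $44.41/tonne → $106,317.54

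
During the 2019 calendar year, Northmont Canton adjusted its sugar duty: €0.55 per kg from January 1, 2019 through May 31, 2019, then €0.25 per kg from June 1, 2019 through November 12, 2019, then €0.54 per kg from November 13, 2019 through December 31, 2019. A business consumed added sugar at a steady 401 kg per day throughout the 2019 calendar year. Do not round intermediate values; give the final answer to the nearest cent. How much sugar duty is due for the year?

January 1 – May 31, 2019: 151 days × 401 kg/day = 60,551 kg at €0.55/kg → €33,303.05
June 1 – November 12, 2019: 165 days × 401 kg/day = 66,165 kg at €0.25/kg → €16,541.25
November 13 – December 31, 2019: 49 days × 401 kg/day = 19,649 kg at €0.54/kg → €10,610.46

€60,454.76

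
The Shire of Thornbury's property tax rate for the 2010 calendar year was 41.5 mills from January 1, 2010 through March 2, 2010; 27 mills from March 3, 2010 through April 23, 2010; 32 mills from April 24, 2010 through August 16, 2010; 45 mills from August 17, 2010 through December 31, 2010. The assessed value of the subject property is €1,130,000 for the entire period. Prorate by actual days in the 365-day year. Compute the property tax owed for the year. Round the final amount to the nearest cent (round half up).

January 1 – March 2, 2010: 61 days at 41.5 mills → €1,130,000 × 4.15% × 61/365 = €7,837.2466
March 3 – April 23, 2010: 52 days at 27 mills → €1,130,000 × 2.7% × 52/365 = €4,346.6301
April 24 – August 16, 2010: 115 days at 32 mills → €1,130,000 × 3.2% × 115/365 = €11,392.8767
August 17 – December 31, 2010: 137 days at 45 mills → €1,130,000 × 4.5% × 137/365 = €19,086.1644
Total = €42,662.9178

€42,662.92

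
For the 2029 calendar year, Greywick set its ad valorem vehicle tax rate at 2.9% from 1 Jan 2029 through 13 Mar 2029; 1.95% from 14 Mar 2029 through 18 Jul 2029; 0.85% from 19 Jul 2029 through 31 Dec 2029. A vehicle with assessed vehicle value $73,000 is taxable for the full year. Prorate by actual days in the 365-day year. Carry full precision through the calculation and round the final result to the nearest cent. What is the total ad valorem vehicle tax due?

$1,195.10

1 Jan – 13 Mar 2029: 72 days at 2.9% → $73,000 × 2.9% × 72/365 = $417.6000
14 Mar – 18 Jul 2029: 127 days at 1.95% → $73,000 × 1.95% × 127/365 = $495.3000
19 Jul – 31 Dec 2029: 166 days at 0.85% → $73,000 × 0.85% × 166/365 = $282.2000
Total = $1,195.1000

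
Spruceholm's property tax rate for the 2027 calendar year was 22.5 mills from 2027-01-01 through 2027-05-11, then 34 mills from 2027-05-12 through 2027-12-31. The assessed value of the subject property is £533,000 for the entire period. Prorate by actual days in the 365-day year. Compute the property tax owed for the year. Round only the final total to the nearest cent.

£15,922.10

2027-01-01 to 2027-05-11: 131 days at 22.5 mills → £533,000 × 2.25% × 131/365 = £4,304.1575
2027-05-12 to 2027-12-31: 234 days at 34 mills → £533,000 × 3.4% × 234/365 = £11,617.9397
Total = £15,922.0973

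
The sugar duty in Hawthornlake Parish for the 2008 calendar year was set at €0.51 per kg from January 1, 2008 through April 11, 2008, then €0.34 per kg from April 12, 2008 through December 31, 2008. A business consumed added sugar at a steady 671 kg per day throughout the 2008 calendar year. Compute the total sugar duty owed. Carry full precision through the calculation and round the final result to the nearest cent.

€95,134.38

January 1 – April 11, 2008: 102 days × 671 kg/day = 68,442 kg at €0.51/kg → €34,905.42
April 12 – December 31, 2008: 264 days × 671 kg/day = 177,144 kg at €0.34/kg → €60,228.96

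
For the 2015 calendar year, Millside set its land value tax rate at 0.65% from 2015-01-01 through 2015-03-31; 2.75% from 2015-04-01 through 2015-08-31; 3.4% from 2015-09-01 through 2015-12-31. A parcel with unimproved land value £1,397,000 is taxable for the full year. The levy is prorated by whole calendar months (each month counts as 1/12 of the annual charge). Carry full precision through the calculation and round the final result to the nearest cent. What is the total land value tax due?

£34,110.08

2015-01-01 to 2015-03-31: 3 months at 0.65% → £1,397,000 × 0.65% × 3/12 = £2,270.1250
2015-04-01 to 2015-08-31: 5 months at 2.75% → £1,397,000 × 2.75% × 5/12 = £16,007.2917
2015-09-01 to 2015-12-31: 4 months at 3.4% → £1,397,000 × 3.4% × 4/12 = £15,832.6667
Total = £34,110.0833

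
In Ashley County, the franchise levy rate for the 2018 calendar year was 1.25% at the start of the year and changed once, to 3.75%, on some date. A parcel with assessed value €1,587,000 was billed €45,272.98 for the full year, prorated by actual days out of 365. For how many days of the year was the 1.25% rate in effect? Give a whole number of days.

131 days

Let d = days at the first rate; then 365 − d days at the second rate.
€1,587,000 × [1.25%·d + 3.75%·(365−d)] / 365 = €45,272.98
Solving gives d = 131, so the new rate took effect on May 12, 2018.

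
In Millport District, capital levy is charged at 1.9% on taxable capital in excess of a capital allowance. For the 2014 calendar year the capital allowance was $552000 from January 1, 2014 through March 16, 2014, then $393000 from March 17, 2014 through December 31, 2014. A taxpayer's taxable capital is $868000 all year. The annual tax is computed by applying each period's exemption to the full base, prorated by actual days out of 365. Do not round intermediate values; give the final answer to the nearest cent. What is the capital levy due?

$8404.25

January 1 – March 16, 2014: 75 days, exemption $552000 → ($868000 − $552000) × 1.9% × 75/365 = $1233.6986
March 17 – December 31, 2014: 290 days, exemption $393000 → ($868000 − $393000) × 1.9% × 290/365 = $7170.5479
Total = $8404.2466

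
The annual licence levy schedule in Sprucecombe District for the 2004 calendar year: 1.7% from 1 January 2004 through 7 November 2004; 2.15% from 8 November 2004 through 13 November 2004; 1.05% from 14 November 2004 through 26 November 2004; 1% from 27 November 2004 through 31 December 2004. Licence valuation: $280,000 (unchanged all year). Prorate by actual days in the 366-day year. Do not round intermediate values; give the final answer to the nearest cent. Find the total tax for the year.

$4,528.58

1 January – 7 November 2004: 312 days at 1.7% → $280,000 × 1.7% × 312/366 = $4,057.7049
8 November – 13 November 2004: 6 days at 2.15% → $280,000 × 2.15% × 6/366 = $98.6885
14 November – 26 November 2004: 13 days at 1.05% → $280,000 × 1.05% × 13/366 = $104.4262
27 November – 31 December 2004: 35 days at 1% → $280,000 × 1% × 35/366 = $267.7596
Total = $4,528.5792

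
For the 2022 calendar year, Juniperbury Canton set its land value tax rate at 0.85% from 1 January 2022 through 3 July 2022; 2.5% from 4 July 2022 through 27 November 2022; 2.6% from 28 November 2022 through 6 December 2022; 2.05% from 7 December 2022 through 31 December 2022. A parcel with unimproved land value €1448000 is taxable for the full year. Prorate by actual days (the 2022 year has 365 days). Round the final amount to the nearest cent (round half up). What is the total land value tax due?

€23745.22

1 January – 3 July 2022: 184 days at 0.85% → €1448000 × 0.85% × 184/365 = €6204.5808
4 July – 27 November 2022: 147 days at 2.5% → €1448000 × 2.5% × 147/365 = €14579.1781
28 November – 6 December 2022: 9 days at 2.6% → €1448000 × 2.6% × 9/365 = €928.3068
7 December – 31 December 2022: 25 days at 2.05% → €1448000 × 2.05% × 25/365 = €2033.1507
Total = €23745.2164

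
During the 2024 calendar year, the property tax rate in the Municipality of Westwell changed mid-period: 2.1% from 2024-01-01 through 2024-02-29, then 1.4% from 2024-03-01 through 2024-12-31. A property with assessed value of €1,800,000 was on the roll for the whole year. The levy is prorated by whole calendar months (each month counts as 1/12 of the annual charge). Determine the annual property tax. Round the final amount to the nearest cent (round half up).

€27,300.00

2024-01-01 to 2024-02-29: 2 months at 2.1% → €1,800,000 × 2.1% × 2/12 = €6,300.0000
2024-03-01 to 2024-12-31: 10 months at 1.4% → €1,800,000 × 1.4% × 10/12 = €21,000.0000
Total = €27,300.0000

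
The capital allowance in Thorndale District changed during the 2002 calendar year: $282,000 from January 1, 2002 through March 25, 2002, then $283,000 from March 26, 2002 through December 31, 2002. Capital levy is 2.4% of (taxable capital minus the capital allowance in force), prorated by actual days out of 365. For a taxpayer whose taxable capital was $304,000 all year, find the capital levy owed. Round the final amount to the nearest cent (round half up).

$509.52

January 1 – March 25, 2002: 84 days, exemption $282,000 → ($304,000 − $282,000) × 2.4% × 84/365 = $121.5123
March 26 – December 31, 2002: 281 days, exemption $283,000 → ($304,000 − $283,000) × 2.4% × 281/365 = $388.0110
Total = $509.5233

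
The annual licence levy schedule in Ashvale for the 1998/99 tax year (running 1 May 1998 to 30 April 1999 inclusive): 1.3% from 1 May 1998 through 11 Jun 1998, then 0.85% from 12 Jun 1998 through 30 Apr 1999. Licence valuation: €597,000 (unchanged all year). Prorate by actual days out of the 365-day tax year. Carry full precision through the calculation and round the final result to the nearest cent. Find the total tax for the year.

€5,383.63

1 May – 11 Jun 1998: 42 days at 1.3% → €597,000 × 1.3% × 42/365 = €893.0466
12 Jun 1998 – 30 Apr 1999: 323 days at 0.85% → €597,000 × 0.85% × 323/365 = €4,490.5849
Total = €5,383.6315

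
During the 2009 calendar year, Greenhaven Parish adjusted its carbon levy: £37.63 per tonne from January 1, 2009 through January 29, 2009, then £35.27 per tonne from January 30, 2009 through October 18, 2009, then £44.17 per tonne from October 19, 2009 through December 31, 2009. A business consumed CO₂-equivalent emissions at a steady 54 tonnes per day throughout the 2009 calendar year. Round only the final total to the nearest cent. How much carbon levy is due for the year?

January 1 – January 29, 2009: 29 days × 54 tonnes/day = 1,566 tonnes at £37.63/tonne → £58,928.58
January 30 – October 18, 2009: 262 days × 54 tonnes/day = 14,148 tonnes at £35.27/tonne → £498,999.96
October 19 – December 31, 2009: 74 days × 54 tonnes/day = 3,996 tonnes at £44.17/tonne → £176,503.32

£734,431.86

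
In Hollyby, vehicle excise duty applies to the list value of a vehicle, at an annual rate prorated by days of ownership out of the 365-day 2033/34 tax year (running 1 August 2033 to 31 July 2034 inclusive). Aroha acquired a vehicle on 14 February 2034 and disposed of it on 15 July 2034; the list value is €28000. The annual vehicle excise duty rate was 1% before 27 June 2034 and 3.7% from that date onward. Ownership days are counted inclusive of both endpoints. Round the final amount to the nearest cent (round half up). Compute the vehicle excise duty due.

14 February – 26 June 2034: 133 days at 1% → €28000 × 1% × 133/365 = €102.0274
27 June – 15 July 2034: 19 days at 3.7% → €28000 × 3.7% × 19/365 = €53.9288
Total = €155.9562

€155.96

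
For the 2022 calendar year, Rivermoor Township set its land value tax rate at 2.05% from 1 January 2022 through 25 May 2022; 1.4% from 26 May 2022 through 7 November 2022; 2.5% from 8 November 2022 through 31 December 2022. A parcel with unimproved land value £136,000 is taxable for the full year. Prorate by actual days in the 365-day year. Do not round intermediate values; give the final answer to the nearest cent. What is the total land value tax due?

1 January – 25 May 2022: 145 days at 2.05% → £136,000 × 2.05% × 145/365 = £1,107.5616
26 May – 7 November 2022: 166 days at 1.4% → £136,000 × 1.4% × 166/365 = £865.9288
8 November – 31 December 2022: 54 days at 2.5% → £136,000 × 2.5% × 54/365 = £503.0137
Total = £2,476.5041

£2,476.50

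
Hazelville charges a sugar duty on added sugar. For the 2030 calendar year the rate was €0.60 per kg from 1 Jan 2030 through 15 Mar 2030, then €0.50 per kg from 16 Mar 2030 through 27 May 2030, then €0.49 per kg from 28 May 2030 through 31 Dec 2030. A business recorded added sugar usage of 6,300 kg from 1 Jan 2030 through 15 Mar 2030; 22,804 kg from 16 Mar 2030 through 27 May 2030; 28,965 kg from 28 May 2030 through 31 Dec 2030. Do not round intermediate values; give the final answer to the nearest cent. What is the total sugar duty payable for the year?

1 Jan – 15 Mar 2030: 6,300 kg at €0.60/kg → €3780.00
16 Mar – 27 May 2030: 22,804 kg at €0.50/kg → €11402.00
28 May – 31 Dec 2030: 28,965 kg at €0.49/kg → €14192.85

€29374.85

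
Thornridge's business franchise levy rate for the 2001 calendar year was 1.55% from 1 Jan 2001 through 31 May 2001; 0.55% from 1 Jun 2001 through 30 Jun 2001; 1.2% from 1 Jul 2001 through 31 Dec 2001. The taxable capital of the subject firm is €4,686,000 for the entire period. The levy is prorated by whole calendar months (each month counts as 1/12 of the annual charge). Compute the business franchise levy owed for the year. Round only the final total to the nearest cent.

1 Jan – 31 May 2001: 5 months at 1.55% → €4,686,000 × 1.55% × 5/12 = €30,263.7500
1 Jun – 30 Jun 2001: 1 month at 0.55% → €4,686,000 × 0.55% × 1/12 = €2,147.7500
1 Jul – 31 Dec 2001: 6 months at 1.2% → €4,686,000 × 1.2% × 6/12 = €28,116.0000
Total = €60,527.5000

€60,527.50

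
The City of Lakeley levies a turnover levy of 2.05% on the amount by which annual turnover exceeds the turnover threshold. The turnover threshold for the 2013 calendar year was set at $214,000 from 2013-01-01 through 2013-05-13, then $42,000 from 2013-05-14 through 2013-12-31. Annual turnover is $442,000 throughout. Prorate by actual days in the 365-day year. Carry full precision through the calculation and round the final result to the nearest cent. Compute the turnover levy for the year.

2013-01-01 to 2013-05-13: 133 days, exemption $214,000 → ($442,000 − $214,000) × 2.05% × 133/365 = $1,703.1288
2013-05-14 to 2013-12-31: 232 days, exemption $42,000 → ($442,000 − $42,000) × 2.05% × 232/365 = $5,212.0548
Total = $6,915.1836

$6,915.18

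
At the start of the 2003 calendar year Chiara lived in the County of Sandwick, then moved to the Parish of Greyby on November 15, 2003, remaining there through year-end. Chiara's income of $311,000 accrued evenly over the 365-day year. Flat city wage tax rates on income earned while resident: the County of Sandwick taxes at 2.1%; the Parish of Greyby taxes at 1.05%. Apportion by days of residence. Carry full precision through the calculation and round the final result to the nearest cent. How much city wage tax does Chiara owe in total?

$6,110.51

The County of Sandwick, January 1 – November 14, 2003: 318 days → $311,000 × 2.1% × 318/365 = $5,690.0219
The Parish of Greyby, November 15 – December 31, 2003: 47 days → $311,000 × 1.05% × 47/365 = $420.4890
Total = $6,110.5110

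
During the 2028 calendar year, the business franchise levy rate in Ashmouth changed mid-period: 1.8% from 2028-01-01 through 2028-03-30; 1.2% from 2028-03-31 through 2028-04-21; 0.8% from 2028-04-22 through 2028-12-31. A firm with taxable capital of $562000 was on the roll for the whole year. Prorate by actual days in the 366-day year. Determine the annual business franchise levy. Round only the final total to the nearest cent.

$6013.09

2028-01-01 to 2028-03-30: 90 days at 1.8% → $562000 × 1.8% × 90/366 = $2487.5410
2028-03-31 to 2028-04-21: 22 days at 1.2% → $562000 × 1.2% × 22/366 = $405.3770
2028-04-22 to 2028-12-31: 254 days at 0.8% → $562000 × 0.8% × 254/366 = $3120.1749
Total = $6013.0929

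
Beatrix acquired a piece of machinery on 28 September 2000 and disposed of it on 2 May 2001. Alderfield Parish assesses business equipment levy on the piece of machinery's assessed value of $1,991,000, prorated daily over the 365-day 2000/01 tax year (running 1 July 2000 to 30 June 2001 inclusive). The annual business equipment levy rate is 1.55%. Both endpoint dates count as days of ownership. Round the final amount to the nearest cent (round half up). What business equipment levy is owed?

Days held (28 September 2000 – 2 May 2001): 217 out of 365
Tax = $1,991,000 × 1.55% × 217/365 = $18,347.2014

$18,347.20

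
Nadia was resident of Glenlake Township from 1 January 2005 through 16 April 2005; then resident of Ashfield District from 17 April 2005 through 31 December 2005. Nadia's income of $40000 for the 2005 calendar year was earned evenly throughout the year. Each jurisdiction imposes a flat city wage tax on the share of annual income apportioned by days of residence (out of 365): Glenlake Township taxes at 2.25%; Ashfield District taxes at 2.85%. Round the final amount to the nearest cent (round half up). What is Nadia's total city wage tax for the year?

$1070.30

Glenlake Township, 1 January – 16 April 2005: 106 days → $40000 × 2.25% × 106/365 = $261.3699
Ashfield District, 17 April – 31 December 2005: 259 days → $40000 × 2.85% × 259/365 = $808.9315
Total = $1070.3014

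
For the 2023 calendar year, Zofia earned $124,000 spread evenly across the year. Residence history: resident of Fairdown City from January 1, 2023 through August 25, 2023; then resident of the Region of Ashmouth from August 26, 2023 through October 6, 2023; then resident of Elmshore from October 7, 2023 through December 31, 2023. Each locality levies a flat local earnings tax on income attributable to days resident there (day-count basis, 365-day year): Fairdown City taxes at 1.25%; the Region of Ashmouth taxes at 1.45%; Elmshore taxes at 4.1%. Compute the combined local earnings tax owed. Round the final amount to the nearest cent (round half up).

$2,411.21

Fairdown City, January 1 – August 25, 2023: 237 days → $124,000 × 1.25% × 237/365 = $1,006.4384
The Region of Ashmouth, August 26 – October 6, 2023: 42 days → $124,000 × 1.45% × 42/365 = $206.8932
Elmshore, October 7 – December 31, 2023: 86 days → $124,000 × 4.1% × 86/365 = $1,197.8740
Total = $2,411.2055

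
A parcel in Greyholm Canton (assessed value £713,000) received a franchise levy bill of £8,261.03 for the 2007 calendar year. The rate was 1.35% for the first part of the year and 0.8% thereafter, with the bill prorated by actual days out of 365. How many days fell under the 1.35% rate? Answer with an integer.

238 days

Let d = days at the first rate; then 365 − d days at the second rate.
£713,000 × [1.35%·d + 0.8%·(365−d)] / 365 = £8,261.03
Solving gives d = 238, so the new rate took effect on 27 August 2007.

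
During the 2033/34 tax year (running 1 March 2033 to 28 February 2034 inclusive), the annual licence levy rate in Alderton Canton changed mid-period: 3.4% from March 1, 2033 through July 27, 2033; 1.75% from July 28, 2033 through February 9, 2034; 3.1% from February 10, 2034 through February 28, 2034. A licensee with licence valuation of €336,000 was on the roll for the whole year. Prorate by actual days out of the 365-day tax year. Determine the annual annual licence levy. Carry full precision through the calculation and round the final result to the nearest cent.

March 1 – July 27, 2033: 149 days at 3.4% → €336,000 × 3.4% × 149/365 = €4,663.4959
July 28, 2033 – February 9, 2034: 197 days at 1.75% → €336,000 × 1.75% × 197/365 = €3,173.5890
February 10 – February 28, 2034: 19 days at 3.1% → €336,000 × 3.1% × 19/365 = €542.2027
Total = €8,379.2877

€8,379.29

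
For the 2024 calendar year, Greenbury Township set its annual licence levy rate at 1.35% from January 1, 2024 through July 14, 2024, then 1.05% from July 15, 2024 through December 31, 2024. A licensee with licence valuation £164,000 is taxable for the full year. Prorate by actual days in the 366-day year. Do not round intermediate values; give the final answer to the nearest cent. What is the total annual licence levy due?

January 1 – July 14, 2024: 196 days at 1.35% → £164,000 × 1.35% × 196/366 = £1,185.6393
July 15 – December 31, 2024: 170 days at 1.05% → £164,000 × 1.05% × 170/366 = £799.8361
Total = £1,985.4754

£1,985.48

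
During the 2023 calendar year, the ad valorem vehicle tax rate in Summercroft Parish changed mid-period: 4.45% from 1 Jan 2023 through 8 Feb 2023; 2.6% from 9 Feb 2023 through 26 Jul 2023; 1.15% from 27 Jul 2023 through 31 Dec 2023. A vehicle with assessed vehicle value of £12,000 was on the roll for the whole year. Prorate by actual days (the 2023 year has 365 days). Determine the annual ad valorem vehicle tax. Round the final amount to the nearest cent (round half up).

1 Jan – 8 Feb 2023: 39 days at 4.45% → £12,000 × 4.45% × 39/365 = £57.0575
9 Feb – 26 Jul 2023: 168 days at 2.6% → £12,000 × 2.6% × 168/365 = £143.6055
27 Jul – 31 Dec 2023: 158 days at 1.15% → £12,000 × 1.15% × 158/365 = £59.7370
Total = £260.4000

£260.40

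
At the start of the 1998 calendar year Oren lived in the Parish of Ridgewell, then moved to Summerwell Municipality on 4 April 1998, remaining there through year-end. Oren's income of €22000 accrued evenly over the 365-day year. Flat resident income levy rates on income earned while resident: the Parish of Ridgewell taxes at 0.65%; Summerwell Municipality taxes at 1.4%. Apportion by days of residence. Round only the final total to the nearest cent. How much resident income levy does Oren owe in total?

€265.96

The Parish of Ridgewell, 1 January – 3 April 1998: 93 days → €22000 × 0.65% × 93/365 = €36.4356
Summerwell Municipality, 4 April – 31 December 1998: 272 days → €22000 × 1.4% × 272/365 = €229.5233
Total = €265.9589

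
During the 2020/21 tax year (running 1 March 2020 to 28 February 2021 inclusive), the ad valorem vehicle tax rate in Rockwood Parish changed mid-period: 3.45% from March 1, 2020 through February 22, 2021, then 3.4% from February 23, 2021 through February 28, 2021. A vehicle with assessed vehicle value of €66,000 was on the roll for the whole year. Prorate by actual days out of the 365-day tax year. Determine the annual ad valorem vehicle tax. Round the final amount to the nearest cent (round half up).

March 1, 2020 – February 22, 2021: 359 days at 3.45% → €66,000 × 3.45% × 359/365 = €2,239.5699
February 23 – February 28, 2021: 6 days at 3.4% → €66,000 × 3.4% × 6/365 = €36.8877
Total = €2,276.4575

€2,276.46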